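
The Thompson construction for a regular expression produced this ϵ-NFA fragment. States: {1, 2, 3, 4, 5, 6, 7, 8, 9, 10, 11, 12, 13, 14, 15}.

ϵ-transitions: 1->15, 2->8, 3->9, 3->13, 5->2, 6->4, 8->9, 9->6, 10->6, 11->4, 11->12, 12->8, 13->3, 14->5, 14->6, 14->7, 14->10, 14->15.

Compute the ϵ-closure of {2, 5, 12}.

{2, 4, 5, 6, 8, 9, 12}

Start with {2, 5, 12}.
From 2 via ϵ: add 8.
From 8 via ϵ: add 9.
From 9 via ϵ: add 6.
From 6 via ϵ: add 4.
No new states can be added; the closed set is {2, 4, 5, 6, 8, 9, 12}.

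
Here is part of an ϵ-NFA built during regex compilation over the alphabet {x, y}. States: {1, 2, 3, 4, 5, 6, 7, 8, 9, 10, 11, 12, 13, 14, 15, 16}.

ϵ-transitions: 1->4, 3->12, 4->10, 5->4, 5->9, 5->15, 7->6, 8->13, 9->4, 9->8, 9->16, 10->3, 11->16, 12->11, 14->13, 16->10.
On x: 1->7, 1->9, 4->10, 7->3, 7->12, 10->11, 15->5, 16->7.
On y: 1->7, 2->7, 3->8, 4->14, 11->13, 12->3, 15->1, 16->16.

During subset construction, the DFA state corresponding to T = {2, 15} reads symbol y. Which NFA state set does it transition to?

2 on y → {7}.
15 on y → {1}.
Union after reading y: {1, 7}.
Now take the ϵ-closure:
From 1 via ϵ: add 4.
From 7 via ϵ: add 6.
From 4 via ϵ: add 10.
From 10 via ϵ: add 3.
From 3 via ϵ: add 12.
From 12 via ϵ: add 11.
From 11 via ϵ: add 16.
No new states can be added; the closed set is {1, 3, 4, 6, 7, 10, 11, 12, 16}.

{1, 3, 4, 6, 7, 10, 11, 12, 16}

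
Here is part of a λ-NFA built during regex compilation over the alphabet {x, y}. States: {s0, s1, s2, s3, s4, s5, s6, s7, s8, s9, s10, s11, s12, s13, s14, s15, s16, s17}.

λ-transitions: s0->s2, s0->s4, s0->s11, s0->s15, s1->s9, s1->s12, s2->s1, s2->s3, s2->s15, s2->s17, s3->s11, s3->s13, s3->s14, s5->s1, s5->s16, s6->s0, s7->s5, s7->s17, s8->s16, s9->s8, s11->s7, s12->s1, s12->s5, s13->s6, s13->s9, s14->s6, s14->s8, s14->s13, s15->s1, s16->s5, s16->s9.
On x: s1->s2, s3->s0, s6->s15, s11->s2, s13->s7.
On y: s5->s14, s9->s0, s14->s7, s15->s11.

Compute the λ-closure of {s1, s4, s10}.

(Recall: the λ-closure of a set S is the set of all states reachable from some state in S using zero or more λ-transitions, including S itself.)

{s1, s4, s5, s8, s9, s10, s12, s16}

Start with {s1, s4, s10}.
From s1 via λ: add s9, s12.
From s9 via λ: add s8.
From s12 via λ: add s5.
From s5 via λ: add s16.
No new states can be added; the closed set is {s1, s4, s5, s8, s9, s10, s12, s16}.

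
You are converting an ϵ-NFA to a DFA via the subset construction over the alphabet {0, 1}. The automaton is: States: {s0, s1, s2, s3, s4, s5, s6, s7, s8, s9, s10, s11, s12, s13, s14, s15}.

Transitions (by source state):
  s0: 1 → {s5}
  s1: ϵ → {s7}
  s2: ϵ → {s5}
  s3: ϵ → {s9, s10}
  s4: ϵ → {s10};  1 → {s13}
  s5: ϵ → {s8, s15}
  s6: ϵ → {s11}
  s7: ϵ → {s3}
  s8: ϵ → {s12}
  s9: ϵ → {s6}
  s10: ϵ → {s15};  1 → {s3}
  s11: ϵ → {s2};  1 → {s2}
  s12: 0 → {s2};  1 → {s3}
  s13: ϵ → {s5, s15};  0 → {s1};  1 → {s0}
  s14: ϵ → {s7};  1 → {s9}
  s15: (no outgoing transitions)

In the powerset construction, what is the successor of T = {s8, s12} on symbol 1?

s12 on 1 → {s3}.
No 1-transition from s8.
Union after reading 1: {s3}.
Now take the ϵ-closure:
From s3 via ϵ: add s9, s10.
From s9 via ϵ: add s6.
From s10 via ϵ: add s15.
From s6 via ϵ: add s11.
From s11 via ϵ: add s2.
From s2 via ϵ: add s5.
From s5 via ϵ: add s8.
From s8 via ϵ: add s12.
No new states can be added; the closed set is {s2, s3, s5, s6, s8, s9, s10, s11, s12, s15}.

{s2, s3, s5, s6, s8, s9, s10, s11, s12, s15}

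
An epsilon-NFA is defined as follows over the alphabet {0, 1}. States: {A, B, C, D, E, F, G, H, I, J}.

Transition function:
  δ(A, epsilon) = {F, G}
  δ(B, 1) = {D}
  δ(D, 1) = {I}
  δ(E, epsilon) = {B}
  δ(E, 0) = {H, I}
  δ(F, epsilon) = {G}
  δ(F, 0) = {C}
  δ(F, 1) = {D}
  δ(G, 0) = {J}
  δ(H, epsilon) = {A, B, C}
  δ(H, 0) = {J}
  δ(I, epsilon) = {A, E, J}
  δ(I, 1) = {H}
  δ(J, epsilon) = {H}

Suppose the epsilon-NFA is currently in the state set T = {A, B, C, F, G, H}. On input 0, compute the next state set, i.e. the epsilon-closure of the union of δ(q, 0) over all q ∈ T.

F on 0 → {C}.
G on 0 → {J}.
H on 0 → {J}.
No 0-transition from A, B, C.
Union after reading 0: {C, J}.
Now take the epsilon-closure:
From J via epsilon: add H.
From H via epsilon: add A, B.
From A via epsilon: add F, G.
No new states can be added; the closed set is {A, B, C, F, G, H, J}.

{A, B, C, F, G, H, J}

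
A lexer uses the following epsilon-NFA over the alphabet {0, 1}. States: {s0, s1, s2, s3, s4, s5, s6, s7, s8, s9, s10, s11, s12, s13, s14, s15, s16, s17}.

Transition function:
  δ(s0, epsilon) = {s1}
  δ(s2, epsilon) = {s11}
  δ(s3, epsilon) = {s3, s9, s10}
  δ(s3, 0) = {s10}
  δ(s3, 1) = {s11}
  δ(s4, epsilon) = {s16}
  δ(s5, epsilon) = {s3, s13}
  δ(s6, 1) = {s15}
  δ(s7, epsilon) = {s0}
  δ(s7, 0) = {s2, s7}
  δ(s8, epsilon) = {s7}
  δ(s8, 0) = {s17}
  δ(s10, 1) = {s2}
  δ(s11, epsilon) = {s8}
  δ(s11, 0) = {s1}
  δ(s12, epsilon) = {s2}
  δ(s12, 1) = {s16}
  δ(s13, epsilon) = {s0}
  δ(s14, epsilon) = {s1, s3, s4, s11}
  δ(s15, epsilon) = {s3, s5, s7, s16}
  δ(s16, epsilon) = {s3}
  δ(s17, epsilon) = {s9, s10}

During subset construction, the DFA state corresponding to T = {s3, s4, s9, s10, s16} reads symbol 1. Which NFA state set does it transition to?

s3 on 1 → {s11}.
s10 on 1 → {s2}.
No 1-transition from s4, s9, s16.
Union after reading 1: {s2, s11}.
Now take the epsilon-closure:
From s11 via epsilon: add s8.
From s8 via epsilon: add s7.
From s7 via epsilon: add s0.
From s0 via epsilon: add s1.
No new states can be added; the closed set is {s0, s1, s2, s7, s8, s11}.

{s0, s1, s2, s7, s8, s11}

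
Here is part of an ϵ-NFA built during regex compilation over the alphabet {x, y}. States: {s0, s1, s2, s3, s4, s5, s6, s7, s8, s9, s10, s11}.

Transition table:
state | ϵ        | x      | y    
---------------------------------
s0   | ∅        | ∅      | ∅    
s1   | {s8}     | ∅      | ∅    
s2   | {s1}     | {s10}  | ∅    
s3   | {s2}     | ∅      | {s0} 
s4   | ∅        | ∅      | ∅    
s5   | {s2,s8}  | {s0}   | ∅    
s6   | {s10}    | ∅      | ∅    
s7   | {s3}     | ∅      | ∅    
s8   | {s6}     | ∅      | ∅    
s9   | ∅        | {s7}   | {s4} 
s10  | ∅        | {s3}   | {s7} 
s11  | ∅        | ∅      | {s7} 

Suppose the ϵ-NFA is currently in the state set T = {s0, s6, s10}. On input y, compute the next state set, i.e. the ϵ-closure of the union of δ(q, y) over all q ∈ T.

s10 on y → {s7}.
No y-transition from s0, s6.
Union after reading y: {s7}.
Now take the ϵ-closure:
From s7 via ϵ: add s3.
From s3 via ϵ: add s2.
From s2 via ϵ: add s1.
From s1 via ϵ: add s8.
From s8 via ϵ: add s6.
From s6 via ϵ: add s10.
No new states can be added; the closed set is {s1, s2, s3, s6, s7, s8, s10}.

{s1, s2, s3, s6, s7, s8, s10}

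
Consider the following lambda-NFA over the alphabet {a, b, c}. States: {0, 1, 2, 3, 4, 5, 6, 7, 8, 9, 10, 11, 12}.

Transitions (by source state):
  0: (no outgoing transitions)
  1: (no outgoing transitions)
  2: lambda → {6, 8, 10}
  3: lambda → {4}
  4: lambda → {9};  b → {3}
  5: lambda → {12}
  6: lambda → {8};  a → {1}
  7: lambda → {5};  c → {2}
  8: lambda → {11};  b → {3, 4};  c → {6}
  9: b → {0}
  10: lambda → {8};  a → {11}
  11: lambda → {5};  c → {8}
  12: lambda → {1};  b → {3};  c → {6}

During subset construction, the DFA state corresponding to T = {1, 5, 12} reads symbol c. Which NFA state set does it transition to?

12 on c → {6}.
No c-transition from 1, 5.
Union after reading c: {6}.
Now take the lambda-closure:
From 6 via lambda: add 8.
From 8 via lambda: add 11.
From 11 via lambda: add 5.
From 5 via lambda: add 12.
From 12 via lambda: add 1.
No new states can be added; the closed set is {1, 5, 6, 8, 11, 12}.

{1, 5, 6, 8, 11, 12}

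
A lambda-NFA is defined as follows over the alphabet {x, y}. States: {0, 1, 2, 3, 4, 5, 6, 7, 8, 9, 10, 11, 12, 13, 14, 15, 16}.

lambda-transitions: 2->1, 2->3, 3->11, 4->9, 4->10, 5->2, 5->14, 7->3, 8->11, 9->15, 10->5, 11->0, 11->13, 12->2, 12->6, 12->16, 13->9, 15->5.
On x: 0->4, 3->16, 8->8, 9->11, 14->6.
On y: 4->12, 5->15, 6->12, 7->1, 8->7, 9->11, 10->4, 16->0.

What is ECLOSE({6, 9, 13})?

Start with {6, 9, 13}.
From 9 via lambda: add 15.
From 15 via lambda: add 5.
From 5 via lambda: add 2, 14.
From 2 via lambda: add 1, 3.
From 3 via lambda: add 11.
From 11 via lambda: add 0.
No new states can be added; the closed set is {0, 1, 2, 3, 5, 6, 9, 11, 13, 14, 15}.

{0, 1, 2, 3, 5, 6, 9, 11, 13, 14, 15}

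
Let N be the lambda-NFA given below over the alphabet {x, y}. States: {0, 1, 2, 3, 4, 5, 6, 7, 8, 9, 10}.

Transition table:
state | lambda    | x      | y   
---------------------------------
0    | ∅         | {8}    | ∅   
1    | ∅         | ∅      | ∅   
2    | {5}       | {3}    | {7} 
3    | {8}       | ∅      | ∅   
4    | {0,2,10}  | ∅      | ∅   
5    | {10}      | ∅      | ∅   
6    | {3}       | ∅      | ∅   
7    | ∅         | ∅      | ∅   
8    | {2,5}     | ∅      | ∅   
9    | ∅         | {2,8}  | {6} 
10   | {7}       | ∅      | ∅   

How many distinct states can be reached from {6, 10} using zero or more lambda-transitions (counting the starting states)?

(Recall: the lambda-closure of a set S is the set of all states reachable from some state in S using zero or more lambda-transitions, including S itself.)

7

Start with {6, 10}.
From 6 via lambda: add 3.
From 10 via lambda: add 7.
From 3 via lambda: add 8.
From 8 via lambda: add 2, 5.
lambda-closure = {2, 3, 5, 6, 7, 8, 10}, which has 7 states.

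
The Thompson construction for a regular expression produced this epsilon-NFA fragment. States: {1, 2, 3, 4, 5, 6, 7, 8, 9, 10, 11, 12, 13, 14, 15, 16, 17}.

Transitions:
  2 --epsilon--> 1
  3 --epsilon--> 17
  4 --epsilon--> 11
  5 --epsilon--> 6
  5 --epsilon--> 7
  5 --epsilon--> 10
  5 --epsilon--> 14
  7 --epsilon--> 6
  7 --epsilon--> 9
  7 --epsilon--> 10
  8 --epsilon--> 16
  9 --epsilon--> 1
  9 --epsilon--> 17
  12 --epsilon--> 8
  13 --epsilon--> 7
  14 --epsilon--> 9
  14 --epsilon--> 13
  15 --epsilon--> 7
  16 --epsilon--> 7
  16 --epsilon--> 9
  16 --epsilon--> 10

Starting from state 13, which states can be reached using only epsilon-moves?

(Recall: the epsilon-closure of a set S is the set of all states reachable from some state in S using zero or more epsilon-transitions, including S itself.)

{1, 6, 7, 9, 10, 13, 17}

Start with {13}.
From 13 via epsilon: add 7.
From 7 via epsilon: add 6, 9, 10.
From 9 via epsilon: add 1, 17.
No new states can be added; the closed set is {1, 6, 7, 9, 10, 13, 17}.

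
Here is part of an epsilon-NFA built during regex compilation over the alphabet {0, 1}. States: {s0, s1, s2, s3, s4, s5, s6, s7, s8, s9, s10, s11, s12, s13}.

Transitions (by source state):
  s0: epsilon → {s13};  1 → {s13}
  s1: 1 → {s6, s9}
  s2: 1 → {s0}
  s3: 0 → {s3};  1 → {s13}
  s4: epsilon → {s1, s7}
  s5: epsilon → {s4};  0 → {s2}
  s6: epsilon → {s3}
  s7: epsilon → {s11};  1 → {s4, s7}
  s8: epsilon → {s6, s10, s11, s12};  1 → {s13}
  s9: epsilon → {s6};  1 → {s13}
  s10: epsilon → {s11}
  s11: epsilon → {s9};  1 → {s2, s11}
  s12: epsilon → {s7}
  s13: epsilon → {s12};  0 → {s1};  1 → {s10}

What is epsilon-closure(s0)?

{s0, s3, s6, s7, s9, s11, s12, s13}

Start with {s0}.
From s0 via epsilon: add s13.
From s13 via epsilon: add s12.
From s12 via epsilon: add s7.
From s7 via epsilon: add s11.
From s11 via epsilon: add s9.
From s9 via epsilon: add s6.
From s6 via epsilon: add s3.
No new states can be added; the closed set is {s0, s3, s6, s7, s9, s11, s12, s13}.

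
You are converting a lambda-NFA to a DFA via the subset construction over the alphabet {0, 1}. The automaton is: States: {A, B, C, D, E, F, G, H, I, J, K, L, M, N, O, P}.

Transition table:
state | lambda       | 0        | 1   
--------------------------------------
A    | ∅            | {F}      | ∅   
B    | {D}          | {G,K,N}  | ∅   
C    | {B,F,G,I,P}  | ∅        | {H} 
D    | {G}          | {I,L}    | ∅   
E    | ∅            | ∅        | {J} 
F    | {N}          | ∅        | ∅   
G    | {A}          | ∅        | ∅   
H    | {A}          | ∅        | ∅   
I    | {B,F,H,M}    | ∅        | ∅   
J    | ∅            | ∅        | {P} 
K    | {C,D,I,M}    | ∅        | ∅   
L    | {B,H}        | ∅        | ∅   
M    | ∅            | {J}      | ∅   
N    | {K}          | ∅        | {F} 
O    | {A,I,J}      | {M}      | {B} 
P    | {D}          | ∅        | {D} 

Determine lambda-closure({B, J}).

Start with {B, J}.
From B via lambda: add D.
From D via lambda: add G.
From G via lambda: add A.
No new states can be added; the closed set is {A, B, D, G, J}.

{A, B, D, G, J}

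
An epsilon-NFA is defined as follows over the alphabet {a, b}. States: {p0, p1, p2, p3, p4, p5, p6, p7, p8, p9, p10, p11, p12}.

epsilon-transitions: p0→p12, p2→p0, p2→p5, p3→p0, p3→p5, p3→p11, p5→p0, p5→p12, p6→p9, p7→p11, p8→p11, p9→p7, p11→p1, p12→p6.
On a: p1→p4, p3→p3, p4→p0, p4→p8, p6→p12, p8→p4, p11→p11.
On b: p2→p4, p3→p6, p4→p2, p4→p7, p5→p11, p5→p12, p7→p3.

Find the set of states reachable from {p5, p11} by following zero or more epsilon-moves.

{p0, p1, p5, p6, p7, p9, p11, p12}

Start with {p5, p11}.
From p5 via epsilon: add p0, p12.
From p11 via epsilon: add p1.
From p12 via epsilon: add p6.
From p6 via epsilon: add p9.
From p9 via epsilon: add p7.
No new states can be added; the closed set is {p0, p1, p5, p6, p7, p9, p11, p12}.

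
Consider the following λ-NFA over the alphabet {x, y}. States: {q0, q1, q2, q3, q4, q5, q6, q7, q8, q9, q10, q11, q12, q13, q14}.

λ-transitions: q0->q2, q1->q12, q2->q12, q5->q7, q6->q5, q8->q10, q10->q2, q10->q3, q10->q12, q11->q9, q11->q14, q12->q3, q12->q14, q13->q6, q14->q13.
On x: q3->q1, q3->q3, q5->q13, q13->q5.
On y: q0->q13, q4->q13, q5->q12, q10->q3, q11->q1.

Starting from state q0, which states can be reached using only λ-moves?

Start with {q0}.
From q0 via λ: add q2.
From q2 via λ: add q12.
From q12 via λ: add q3, q14.
From q14 via λ: add q13.
From q13 via λ: add q6.
From q6 via λ: add q5.
From q5 via λ: add q7.
No new states can be added; the closed set is {q0, q2, q3, q5, q6, q7, q12, q13, q14}.

{q0, q2, q3, q5, q6, q7, q12, q13, q14}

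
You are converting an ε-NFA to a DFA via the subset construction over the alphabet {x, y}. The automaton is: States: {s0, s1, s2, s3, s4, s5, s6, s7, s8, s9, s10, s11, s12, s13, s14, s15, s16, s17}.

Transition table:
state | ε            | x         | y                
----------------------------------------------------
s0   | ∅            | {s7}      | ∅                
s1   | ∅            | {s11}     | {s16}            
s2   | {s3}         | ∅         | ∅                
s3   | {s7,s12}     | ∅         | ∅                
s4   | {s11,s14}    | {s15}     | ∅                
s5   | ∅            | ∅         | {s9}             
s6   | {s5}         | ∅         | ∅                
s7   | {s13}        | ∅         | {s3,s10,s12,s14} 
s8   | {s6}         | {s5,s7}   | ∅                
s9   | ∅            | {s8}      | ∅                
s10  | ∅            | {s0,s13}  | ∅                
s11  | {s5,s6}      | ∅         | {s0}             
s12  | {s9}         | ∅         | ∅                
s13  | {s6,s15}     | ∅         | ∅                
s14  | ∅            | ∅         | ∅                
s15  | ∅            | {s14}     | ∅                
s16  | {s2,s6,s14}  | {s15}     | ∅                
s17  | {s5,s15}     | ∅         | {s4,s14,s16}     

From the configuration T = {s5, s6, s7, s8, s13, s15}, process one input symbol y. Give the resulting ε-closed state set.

s5 on y → {s9}.
s7 on y → {s3, s10, s12, s14}.
No y-transition from s6, s8, s13, s15.
Union after reading y: {s3, s9, s10, s12, s14}.
Now take the ε-closure:
From s3 via ε: add s7.
From s7 via ε: add s13.
From s13 via ε: add s6, s15.
From s6 via ε: add s5.
No new states can be added; the closed set is {s3, s5, s6, s7, s9, s10, s12, s13, s14, s15}.

{s3, s5, s6, s7, s9, s10, s12, s13, s14, s15}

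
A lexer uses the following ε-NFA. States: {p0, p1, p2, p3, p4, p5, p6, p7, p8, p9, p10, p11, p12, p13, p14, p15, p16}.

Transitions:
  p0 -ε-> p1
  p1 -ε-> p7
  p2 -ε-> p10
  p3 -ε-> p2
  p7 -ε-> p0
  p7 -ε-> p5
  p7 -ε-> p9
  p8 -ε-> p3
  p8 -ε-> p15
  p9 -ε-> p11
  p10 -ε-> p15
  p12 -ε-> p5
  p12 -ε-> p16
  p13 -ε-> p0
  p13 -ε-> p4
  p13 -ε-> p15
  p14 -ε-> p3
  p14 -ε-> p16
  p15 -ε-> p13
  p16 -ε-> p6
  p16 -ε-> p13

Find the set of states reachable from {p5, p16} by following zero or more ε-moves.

Start with {p5, p16}.
From p16 via ε: add p6, p13.
From p13 via ε: add p0, p4, p15.
From p0 via ε: add p1.
From p1 via ε: add p7.
From p7 via ε: add p9.
From p9 via ε: add p11.
No new states can be added; the closed set is {p0, p1, p4, p5, p6, p7, p9, p11, p13, p15, p16}.

{p0, p1, p4, p5, p6, p7, p9, p11, p13, p15, p16}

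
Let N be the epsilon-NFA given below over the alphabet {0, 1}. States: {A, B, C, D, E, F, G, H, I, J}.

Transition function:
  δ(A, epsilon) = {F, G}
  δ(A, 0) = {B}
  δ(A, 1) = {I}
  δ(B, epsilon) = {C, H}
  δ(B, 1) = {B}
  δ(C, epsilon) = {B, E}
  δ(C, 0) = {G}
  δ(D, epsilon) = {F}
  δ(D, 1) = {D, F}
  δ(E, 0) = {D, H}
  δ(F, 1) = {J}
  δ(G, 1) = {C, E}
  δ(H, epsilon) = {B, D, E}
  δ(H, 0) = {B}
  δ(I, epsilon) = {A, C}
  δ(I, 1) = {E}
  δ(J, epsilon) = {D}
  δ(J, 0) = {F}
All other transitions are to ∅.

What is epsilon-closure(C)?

{B, C, D, E, F, H}

Start with {C}.
From C via epsilon: add B, E.
From B via epsilon: add H.
From H via epsilon: add D.
From D via epsilon: add F.
No new states can be added; the closed set is {B, C, D, E, F, H}.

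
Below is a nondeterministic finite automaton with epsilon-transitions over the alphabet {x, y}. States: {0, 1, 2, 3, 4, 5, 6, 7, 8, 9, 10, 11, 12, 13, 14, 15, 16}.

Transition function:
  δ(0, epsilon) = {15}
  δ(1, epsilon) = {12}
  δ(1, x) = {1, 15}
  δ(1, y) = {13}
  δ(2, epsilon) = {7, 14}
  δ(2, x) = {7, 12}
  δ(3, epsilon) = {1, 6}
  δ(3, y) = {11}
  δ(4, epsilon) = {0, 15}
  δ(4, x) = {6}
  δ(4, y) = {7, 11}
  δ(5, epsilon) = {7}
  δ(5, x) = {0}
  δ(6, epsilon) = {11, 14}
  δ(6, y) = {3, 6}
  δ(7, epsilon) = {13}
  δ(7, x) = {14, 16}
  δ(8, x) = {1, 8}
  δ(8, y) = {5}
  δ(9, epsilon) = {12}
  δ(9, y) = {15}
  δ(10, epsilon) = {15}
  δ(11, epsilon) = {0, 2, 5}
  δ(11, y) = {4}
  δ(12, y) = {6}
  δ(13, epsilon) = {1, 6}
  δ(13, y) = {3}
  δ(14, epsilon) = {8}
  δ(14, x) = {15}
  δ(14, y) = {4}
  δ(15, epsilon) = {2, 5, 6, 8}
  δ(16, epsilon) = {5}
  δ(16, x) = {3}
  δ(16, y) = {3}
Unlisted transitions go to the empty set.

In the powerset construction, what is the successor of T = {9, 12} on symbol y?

9 on y → {15}.
12 on y → {6}.
Union after reading y: {6, 15}.
Now take the epsilon-closure:
From 6 via epsilon: add 11, 14.
From 15 via epsilon: add 2, 5, 8.
From 2 via epsilon: add 7.
From 11 via epsilon: add 0.
From 7 via epsilon: add 13.
From 13 via epsilon: add 1.
From 1 via epsilon: add 12.
No new states can be added; the closed set is {0, 1, 2, 5, 6, 7, 8, 11, 12, 13, 14, 15}.

{0, 1, 2, 5, 6, 7, 8, 11, 12, 13, 14, 15}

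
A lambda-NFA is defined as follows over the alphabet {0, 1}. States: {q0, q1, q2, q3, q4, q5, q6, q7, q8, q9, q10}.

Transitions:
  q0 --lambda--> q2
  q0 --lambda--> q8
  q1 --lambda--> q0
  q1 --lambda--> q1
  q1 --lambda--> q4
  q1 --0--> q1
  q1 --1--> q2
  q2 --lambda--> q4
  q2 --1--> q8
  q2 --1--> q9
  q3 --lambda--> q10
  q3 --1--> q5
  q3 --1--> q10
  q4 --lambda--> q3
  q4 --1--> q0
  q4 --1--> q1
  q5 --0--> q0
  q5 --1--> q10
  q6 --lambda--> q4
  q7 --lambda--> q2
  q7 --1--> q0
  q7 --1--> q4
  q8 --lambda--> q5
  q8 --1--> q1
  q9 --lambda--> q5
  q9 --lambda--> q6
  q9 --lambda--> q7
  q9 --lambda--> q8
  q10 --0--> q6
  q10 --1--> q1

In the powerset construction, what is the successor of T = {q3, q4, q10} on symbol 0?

{q3, q4, q6, q10}

q10 on 0 → {q6}.
No 0-transition from q3, q4.
Union after reading 0: {q6}.
Now take the lambda-closure:
From q6 via lambda: add q4.
From q4 via lambda: add q3.
From q3 via lambda: add q10.
No new states can be added; the closed set is {q3, q4, q6, q10}.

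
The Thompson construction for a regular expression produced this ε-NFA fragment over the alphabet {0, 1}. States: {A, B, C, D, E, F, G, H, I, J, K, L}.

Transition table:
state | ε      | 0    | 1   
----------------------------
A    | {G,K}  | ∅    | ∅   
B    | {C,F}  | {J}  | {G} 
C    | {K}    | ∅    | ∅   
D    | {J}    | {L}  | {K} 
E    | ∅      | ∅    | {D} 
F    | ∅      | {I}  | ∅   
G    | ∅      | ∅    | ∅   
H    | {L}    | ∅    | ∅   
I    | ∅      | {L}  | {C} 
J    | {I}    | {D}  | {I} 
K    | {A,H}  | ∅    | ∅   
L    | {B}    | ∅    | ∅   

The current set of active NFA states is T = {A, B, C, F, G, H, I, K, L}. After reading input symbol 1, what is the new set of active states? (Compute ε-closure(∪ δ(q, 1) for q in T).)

{A, B, C, F, G, H, K, L}

B on 1 → {G}.
I on 1 → {C}.
No 1-transition from A, C, F, G, H, K, L.
Union after reading 1: {C, G}.
Now take the ε-closure:
From C via ε: add K.
From K via ε: add A, H.
From H via ε: add L.
From L via ε: add B.
From B via ε: add F.
No new states can be added; the closed set is {A, B, C, F, G, H, K, L}.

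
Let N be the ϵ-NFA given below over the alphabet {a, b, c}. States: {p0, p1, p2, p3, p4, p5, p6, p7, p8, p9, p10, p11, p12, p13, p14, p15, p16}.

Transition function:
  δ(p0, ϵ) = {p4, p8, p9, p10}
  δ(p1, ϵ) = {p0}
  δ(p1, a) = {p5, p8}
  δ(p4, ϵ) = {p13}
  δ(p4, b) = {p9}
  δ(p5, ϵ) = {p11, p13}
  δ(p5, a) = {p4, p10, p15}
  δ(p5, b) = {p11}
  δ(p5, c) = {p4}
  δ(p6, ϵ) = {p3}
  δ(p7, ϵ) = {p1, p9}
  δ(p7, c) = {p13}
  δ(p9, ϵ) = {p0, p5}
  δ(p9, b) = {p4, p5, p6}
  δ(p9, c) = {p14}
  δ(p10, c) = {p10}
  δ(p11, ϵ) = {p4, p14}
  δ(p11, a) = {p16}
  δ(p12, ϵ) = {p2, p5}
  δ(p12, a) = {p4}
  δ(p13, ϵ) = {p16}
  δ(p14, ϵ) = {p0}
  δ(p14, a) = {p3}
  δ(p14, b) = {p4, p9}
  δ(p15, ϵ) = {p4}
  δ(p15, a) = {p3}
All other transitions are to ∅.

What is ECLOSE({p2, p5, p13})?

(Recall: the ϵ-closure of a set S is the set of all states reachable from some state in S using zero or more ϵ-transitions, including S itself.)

{p0, p2, p4, p5, p8, p9, p10, p11, p13, p14, p16}

Start with {p2, p5, p13}.
From p5 via ϵ: add p11.
From p13 via ϵ: add p16.
From p11 via ϵ: add p4, p14.
From p14 via ϵ: add p0.
From p0 via ϵ: add p8, p9, p10.
No new states can be added; the closed set is {p0, p2, p4, p5, p8, p9, p10, p11, p13, p14, p16}.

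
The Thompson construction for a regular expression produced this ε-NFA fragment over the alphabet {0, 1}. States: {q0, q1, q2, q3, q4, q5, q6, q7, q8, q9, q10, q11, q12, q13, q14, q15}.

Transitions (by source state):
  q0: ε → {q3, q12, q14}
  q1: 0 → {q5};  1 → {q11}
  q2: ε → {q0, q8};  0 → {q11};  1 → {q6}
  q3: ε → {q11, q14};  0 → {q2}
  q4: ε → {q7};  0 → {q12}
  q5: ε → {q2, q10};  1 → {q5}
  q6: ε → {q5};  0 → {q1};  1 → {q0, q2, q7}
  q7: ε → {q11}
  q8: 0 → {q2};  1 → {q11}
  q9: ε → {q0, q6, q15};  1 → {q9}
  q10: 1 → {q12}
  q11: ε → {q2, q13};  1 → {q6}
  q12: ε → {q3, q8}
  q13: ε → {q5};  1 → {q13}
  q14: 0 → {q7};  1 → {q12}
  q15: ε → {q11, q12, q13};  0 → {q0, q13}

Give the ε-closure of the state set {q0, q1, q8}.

Start with {q0, q1, q8}.
From q0 via ε: add q3, q12, q14.
From q3 via ε: add q11.
From q11 via ε: add q2, q13.
From q13 via ε: add q5.
From q5 via ε: add q10.
No new states can be added; the closed set is {q0, q1, q2, q3, q5, q8, q10, q11, q12, q13, q14}.

{q0, q1, q2, q3, q5, q8, q10, q11, q12, q13, q14}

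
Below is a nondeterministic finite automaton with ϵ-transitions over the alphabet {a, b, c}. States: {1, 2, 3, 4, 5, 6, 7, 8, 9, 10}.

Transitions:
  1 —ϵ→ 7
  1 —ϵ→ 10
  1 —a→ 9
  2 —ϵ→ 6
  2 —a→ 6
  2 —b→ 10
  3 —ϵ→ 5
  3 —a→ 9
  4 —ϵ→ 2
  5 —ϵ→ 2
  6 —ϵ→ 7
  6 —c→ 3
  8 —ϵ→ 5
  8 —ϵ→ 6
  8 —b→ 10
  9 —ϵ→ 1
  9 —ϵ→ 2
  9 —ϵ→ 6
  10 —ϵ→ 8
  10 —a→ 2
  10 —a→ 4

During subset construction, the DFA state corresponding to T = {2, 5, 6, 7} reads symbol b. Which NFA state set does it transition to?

{2, 5, 6, 7, 8, 10}

2 on b → {10}.
No b-transition from 5, 6, 7.
Union after reading b: {10}.
Now take the ϵ-closure:
From 10 via ϵ: add 8.
From 8 via ϵ: add 5, 6.
From 5 via ϵ: add 2.
From 6 via ϵ: add 7.
No new states can be added; the closed set is {2, 5, 6, 7, 8, 10}.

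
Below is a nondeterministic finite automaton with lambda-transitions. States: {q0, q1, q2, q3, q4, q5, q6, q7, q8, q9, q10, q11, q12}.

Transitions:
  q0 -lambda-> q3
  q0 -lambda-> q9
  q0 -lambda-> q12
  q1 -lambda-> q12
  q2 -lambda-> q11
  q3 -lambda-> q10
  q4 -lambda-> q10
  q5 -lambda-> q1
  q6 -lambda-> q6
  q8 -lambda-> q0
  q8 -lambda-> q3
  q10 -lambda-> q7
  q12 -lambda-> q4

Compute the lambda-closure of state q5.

{q1, q4, q5, q7, q10, q12}

Start with {q5}.
From q5 via lambda: add q1.
From q1 via lambda: add q12.
From q12 via lambda: add q4.
From q4 via lambda: add q10.
From q10 via lambda: add q7.
No new states can be added; the closed set is {q1, q4, q5, q7, q10, q12}.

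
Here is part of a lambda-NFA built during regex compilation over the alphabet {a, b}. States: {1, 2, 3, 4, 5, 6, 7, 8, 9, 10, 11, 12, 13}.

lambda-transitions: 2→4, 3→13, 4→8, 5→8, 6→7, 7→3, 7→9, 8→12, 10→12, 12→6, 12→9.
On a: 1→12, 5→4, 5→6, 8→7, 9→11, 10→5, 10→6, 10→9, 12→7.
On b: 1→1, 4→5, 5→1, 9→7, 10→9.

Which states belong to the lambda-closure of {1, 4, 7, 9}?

Start with {1, 4, 7, 9}.
From 4 via lambda: add 8.
From 7 via lambda: add 3.
From 3 via lambda: add 13.
From 8 via lambda: add 12.
From 12 via lambda: add 6.
No new states can be added; the closed set is {1, 3, 4, 6, 7, 8, 9, 12, 13}.

{1, 3, 4, 6, 7, 8, 9, 12, 13}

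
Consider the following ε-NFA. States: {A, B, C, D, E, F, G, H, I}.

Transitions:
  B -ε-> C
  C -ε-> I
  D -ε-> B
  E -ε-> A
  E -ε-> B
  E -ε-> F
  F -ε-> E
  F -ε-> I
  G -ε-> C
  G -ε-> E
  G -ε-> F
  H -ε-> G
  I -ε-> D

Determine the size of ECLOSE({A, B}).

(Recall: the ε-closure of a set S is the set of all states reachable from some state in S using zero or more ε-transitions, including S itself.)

5

Start with {A, B}.
From B via ε: add C.
From C via ε: add I.
From I via ε: add D.
ε-closure = {A, B, C, D, I}, which has 5 states.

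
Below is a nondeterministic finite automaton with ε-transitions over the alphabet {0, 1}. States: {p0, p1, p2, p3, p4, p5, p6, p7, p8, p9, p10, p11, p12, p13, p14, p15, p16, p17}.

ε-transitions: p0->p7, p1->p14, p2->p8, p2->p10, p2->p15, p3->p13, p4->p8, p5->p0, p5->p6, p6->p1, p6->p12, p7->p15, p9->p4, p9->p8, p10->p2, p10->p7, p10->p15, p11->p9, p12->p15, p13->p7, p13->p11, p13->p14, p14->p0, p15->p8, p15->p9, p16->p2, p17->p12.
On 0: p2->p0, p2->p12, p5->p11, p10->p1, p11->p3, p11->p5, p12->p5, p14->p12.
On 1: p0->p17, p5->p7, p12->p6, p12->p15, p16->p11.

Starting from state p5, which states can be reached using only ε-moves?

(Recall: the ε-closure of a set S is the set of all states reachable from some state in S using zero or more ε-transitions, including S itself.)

Start with {p5}.
From p5 via ε: add p0, p6.
From p0 via ε: add p7.
From p6 via ε: add p1, p12.
From p1 via ε: add p14.
From p7 via ε: add p15.
From p15 via ε: add p8, p9.
From p9 via ε: add p4.
No new states can be added; the closed set is {p0, p1, p4, p5, p6, p7, p8, p9, p12, p14, p15}.

{p0, p1, p4, p5, p6, p7, p8, p9, p12, p14, p15}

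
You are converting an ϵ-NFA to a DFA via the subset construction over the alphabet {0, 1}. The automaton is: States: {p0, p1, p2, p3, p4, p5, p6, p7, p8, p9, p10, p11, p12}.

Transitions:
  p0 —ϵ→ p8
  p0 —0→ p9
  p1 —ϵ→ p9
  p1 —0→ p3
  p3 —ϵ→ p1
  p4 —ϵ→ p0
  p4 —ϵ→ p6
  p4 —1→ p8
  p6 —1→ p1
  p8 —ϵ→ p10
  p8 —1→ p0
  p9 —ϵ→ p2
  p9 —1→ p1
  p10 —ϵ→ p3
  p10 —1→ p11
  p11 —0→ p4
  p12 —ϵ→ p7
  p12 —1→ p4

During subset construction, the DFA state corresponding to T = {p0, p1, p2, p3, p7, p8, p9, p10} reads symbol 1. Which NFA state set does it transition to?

{p0, p1, p2, p3, p8, p9, p10, p11}

p8 on 1 → {p0}.
p9 on 1 → {p1}.
p10 on 1 → {p11}.
No 1-transition from p0, p1, p2, p3, p7.
Union after reading 1: {p0, p1, p11}.
Now take the ϵ-closure:
From p0 via ϵ: add p8.
From p1 via ϵ: add p9.
From p8 via ϵ: add p10.
From p9 via ϵ: add p2.
From p10 via ϵ: add p3.
No new states can be added; the closed set is {p0, p1, p2, p3, p8, p9, p10, p11}.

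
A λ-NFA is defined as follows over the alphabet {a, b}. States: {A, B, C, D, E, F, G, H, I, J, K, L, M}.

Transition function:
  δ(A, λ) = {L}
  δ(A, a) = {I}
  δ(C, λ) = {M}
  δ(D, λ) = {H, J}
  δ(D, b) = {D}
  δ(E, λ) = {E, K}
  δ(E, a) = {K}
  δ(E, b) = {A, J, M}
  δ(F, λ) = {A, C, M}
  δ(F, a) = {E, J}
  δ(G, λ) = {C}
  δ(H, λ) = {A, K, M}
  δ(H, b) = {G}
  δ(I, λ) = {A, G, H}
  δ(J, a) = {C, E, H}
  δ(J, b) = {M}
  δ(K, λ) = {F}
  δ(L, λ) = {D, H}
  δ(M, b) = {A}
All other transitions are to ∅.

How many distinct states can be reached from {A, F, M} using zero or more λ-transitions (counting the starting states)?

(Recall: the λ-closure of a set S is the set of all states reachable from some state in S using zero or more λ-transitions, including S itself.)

9

Start with {A, F, M}.
From A via λ: add L.
From F via λ: add C.
From L via λ: add D, H.
From D via λ: add J.
From H via λ: add K.
λ-closure = {A, C, D, F, H, J, K, L, M}, which has 9 states.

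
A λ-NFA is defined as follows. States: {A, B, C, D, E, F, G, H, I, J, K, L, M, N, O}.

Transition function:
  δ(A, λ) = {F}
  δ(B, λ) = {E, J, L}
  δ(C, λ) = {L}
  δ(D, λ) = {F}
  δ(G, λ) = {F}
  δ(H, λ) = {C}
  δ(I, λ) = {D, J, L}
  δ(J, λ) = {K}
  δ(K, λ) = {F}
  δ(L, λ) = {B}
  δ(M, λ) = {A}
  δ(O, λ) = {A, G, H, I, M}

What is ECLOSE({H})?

{B, C, E, F, H, J, K, L}

Start with {H}.
From H via λ: add C.
From C via λ: add L.
From L via λ: add B.
From B via λ: add E, J.
From J via λ: add K.
From K via λ: add F.
No new states can be added; the closed set is {B, C, E, F, H, J, K, L}.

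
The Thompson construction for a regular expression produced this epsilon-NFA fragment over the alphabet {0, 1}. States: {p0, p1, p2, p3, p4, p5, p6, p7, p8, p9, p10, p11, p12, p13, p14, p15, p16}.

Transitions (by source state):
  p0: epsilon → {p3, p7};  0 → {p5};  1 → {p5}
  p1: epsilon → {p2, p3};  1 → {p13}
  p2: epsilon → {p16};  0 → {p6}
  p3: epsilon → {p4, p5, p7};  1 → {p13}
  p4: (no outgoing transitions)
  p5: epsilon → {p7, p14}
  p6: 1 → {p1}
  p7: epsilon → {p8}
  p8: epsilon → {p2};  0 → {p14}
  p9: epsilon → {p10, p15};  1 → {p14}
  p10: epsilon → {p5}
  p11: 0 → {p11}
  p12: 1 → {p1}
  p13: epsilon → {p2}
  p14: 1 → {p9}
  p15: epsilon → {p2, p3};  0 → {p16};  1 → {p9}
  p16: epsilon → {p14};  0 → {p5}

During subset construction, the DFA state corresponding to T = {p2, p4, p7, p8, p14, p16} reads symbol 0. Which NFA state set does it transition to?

{p2, p5, p6, p7, p8, p14, p16}

p2 on 0 → {p6}.
p8 on 0 → {p14}.
p16 on 0 → {p5}.
No 0-transition from p4, p7, p14.
Union after reading 0: {p5, p6, p14}.
Now take the epsilon-closure:
From p5 via epsilon: add p7.
From p7 via epsilon: add p8.
From p8 via epsilon: add p2.
From p2 via epsilon: add p16.
No new states can be added; the closed set is {p2, p5, p6, p7, p8, p14, p16}.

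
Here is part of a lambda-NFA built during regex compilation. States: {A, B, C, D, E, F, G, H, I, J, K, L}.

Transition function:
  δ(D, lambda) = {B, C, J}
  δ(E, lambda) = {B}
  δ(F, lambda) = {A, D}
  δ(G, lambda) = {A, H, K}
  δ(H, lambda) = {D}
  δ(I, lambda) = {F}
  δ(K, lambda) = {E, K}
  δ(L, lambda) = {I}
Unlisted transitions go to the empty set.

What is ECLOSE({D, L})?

{A, B, C, D, F, I, J, L}

Start with {D, L}.
From D via lambda: add B, C, J.
From L via lambda: add I.
From I via lambda: add F.
From F via lambda: add A.
No new states can be added; the closed set is {A, B, C, D, F, I, J, L}.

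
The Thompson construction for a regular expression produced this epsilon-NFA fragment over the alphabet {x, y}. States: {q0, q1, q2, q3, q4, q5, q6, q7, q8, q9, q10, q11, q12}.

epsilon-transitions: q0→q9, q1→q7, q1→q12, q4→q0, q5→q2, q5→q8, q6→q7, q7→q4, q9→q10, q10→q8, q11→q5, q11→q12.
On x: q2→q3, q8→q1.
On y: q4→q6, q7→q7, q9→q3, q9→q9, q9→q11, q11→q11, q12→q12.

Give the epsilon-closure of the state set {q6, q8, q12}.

Start with {q6, q8, q12}.
From q6 via epsilon: add q7.
From q7 via epsilon: add q4.
From q4 via epsilon: add q0.
From q0 via epsilon: add q9.
From q9 via epsilon: add q10.
No new states can be added; the closed set is {q0, q4, q6, q7, q8, q9, q10, q12}.

{q0, q4, q6, q7, q8, q9, q10, q12}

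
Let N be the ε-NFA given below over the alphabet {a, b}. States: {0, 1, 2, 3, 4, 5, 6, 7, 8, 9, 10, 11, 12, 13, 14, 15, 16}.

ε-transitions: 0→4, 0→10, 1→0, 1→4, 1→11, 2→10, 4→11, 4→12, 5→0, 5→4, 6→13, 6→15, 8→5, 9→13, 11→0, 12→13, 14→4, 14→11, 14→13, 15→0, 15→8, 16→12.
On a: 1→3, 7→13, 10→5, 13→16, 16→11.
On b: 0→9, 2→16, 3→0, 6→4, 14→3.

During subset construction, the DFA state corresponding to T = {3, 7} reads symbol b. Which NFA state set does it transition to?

{0, 4, 10, 11, 12, 13}

3 on b → {0}.
No b-transition from 7.
Union after reading b: {0}.
Now take the ε-closure:
From 0 via ε: add 4, 10.
From 4 via ε: add 11, 12.
From 12 via ε: add 13.
No new states can be added; the closed set is {0, 4, 10, 11, 12, 13}.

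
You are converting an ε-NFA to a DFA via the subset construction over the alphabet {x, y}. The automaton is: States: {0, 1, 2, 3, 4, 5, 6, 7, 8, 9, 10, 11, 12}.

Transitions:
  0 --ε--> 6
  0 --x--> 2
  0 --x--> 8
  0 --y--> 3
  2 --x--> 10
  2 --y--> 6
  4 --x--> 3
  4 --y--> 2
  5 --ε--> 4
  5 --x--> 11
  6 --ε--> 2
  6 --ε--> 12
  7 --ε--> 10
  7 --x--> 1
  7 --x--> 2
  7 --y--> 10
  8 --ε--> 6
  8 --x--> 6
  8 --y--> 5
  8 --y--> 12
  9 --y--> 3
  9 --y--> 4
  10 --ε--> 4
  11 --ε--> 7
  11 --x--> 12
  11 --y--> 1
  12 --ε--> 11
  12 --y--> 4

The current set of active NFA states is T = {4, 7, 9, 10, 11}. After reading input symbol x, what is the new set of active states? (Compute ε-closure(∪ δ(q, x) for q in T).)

{1, 2, 3, 4, 7, 10, 11, 12}

4 on x → {3}.
7 on x → {1, 2}.
11 on x → {12}.
No x-transition from 9, 10.
Union after reading x: {1, 2, 3, 12}.
Now take the ε-closure:
From 12 via ε: add 11.
From 11 via ε: add 7.
From 7 via ε: add 10.
From 10 via ε: add 4.
No new states can be added; the closed set is {1, 2, 3, 4, 7, 10, 11, 12}.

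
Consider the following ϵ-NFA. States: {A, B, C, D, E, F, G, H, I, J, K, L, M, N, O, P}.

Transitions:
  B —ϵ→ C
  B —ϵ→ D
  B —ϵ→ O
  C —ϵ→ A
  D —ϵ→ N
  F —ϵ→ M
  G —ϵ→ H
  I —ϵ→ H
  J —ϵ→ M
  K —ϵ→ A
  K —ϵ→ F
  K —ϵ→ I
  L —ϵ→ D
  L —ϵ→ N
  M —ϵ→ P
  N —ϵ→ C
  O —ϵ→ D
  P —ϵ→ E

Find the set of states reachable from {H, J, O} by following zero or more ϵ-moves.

{A, C, D, E, H, J, M, N, O, P}

Start with {H, J, O}.
From J via ϵ: add M.
From O via ϵ: add D.
From D via ϵ: add N.
From M via ϵ: add P.
From N via ϵ: add C.
From P via ϵ: add E.
From C via ϵ: add A.
No new states can be added; the closed set is {A, C, D, E, H, J, M, N, O, P}.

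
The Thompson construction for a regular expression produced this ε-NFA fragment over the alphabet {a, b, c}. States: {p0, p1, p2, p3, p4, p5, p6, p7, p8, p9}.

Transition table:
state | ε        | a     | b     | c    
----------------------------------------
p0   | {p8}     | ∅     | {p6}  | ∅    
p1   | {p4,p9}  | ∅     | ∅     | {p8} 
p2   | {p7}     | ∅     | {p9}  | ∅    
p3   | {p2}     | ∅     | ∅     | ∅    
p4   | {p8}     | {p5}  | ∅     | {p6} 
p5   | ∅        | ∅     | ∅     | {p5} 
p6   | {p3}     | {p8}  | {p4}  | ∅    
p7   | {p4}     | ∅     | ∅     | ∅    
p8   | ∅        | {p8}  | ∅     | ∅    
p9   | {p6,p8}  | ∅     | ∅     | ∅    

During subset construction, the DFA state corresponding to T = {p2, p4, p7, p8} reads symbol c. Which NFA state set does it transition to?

p4 on c → {p6}.
No c-transition from p2, p7, p8.
Union after reading c: {p6}.
Now take the ε-closure:
From p6 via ε: add p3.
From p3 via ε: add p2.
From p2 via ε: add p7.
From p7 via ε: add p4.
From p4 via ε: add p8.
No new states can be added; the closed set is {p2, p3, p4, p6, p7, p8}.

{p2, p3, p4, p6, p7, p8}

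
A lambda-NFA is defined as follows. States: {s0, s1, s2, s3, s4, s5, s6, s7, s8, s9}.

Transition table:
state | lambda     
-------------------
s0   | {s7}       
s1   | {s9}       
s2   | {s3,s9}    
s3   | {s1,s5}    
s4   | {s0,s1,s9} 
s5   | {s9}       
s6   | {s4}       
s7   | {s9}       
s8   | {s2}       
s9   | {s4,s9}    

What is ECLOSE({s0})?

Start with {s0}.
From s0 via lambda: add s7.
From s7 via lambda: add s9.
From s9 via lambda: add s4.
From s4 via lambda: add s1.
No new states can be added; the closed set is {s0, s1, s4, s7, s9}.

{s0, s1, s4, s7, s9}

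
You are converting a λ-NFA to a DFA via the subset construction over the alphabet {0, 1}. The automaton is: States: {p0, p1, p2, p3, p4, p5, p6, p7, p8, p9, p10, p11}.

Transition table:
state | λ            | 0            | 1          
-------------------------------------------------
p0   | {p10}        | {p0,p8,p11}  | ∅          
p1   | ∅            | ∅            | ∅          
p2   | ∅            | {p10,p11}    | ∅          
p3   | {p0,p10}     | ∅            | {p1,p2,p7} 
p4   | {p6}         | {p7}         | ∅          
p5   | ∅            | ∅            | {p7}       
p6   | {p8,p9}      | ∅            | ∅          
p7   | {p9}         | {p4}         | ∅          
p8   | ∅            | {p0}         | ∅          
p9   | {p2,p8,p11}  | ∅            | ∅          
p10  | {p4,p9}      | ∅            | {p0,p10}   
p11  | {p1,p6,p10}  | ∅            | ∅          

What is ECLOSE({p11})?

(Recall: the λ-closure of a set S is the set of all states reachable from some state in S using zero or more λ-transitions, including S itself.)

{p1, p2, p4, p6, p8, p9, p10, p11}

Start with {p11}.
From p11 via λ: add p1, p6, p10.
From p6 via λ: add p8, p9.
From p10 via λ: add p4.
From p9 via λ: add p2.
No new states can be added; the closed set is {p1, p2, p4, p6, p8, p9, p10, p11}.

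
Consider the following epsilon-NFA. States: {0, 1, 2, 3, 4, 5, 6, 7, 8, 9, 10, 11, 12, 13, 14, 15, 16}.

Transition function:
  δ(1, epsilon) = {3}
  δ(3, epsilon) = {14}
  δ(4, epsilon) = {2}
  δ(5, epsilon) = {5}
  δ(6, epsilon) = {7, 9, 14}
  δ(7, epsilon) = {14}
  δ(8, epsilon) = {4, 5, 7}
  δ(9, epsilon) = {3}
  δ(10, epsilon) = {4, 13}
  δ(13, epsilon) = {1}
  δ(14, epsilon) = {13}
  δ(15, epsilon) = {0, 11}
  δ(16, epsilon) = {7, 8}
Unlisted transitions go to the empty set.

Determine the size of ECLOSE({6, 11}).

8

Start with {6, 11}.
From 6 via epsilon: add 7, 9, 14.
From 9 via epsilon: add 3.
From 14 via epsilon: add 13.
From 13 via epsilon: add 1.
epsilon-closure = {1, 3, 6, 7, 9, 11, 13, 14}, which has 8 states.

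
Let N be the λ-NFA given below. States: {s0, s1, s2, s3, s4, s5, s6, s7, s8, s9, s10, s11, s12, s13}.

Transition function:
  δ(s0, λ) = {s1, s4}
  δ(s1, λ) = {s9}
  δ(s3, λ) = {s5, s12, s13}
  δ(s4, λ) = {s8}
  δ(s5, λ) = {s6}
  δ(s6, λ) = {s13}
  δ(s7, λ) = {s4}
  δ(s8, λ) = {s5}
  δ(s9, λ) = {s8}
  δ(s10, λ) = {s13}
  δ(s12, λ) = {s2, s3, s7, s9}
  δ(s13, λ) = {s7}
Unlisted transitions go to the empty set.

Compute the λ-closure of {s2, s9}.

Start with {s2, s9}.
From s9 via λ: add s8.
From s8 via λ: add s5.
From s5 via λ: add s6.
From s6 via λ: add s13.
From s13 via λ: add s7.
From s7 via λ: add s4.
No new states can be added; the closed set is {s2, s4, s5, s6, s7, s8, s9, s13}.

{s2, s4, s5, s6, s7, s8, s9, s13}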